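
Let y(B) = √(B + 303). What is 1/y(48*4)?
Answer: √55/165 ≈ 0.044947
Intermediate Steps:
y(B) = √(303 + B)
1/y(48*4) = 1/(√(303 + 48*4)) = 1/(√(303 + 192)) = 1/(√495) = 1/(3*√55) = √55/165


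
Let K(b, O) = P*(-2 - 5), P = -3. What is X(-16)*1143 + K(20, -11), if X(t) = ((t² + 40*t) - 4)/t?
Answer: 110955/4 ≈ 27739.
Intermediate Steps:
K(b, O) = 21 (K(b, O) = -3*(-2 - 5) = -3*(-7) = 21)
X(t) = (-4 + t² + 40*t)/t
X(-16)*1143 + K(20, -11) = (40 - 16 - 4/(-16))*1143 + 21 = (40 - 16 - 4*(-1/16))*1143 + 21 = (40 - 16 + ¼)*1143 + 21 = (97/4)*1143 + 21 = 110871/4 + 21 = 110955/4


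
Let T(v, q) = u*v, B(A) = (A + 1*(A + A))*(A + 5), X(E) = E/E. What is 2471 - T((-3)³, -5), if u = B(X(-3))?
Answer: 2957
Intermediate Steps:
X(E) = 1
B(A) = 3*A*(5 + A) (B(A) = (A + 1*(2*A))*(5 + A) = (A + 2*A)*(5 + A) = (3*A)*(5 + A) = 3*A*(5 + A))
u = 18 (u = 3*1*(5 + 1) = 3*1*6 = 18)
T(v, q) = 18*v
2471 - T((-3)³, -5) = 2471 - 18*(-3)³ = 2471 - 18*(-27) = 2471 - 1*(-486) = 2471 + 486 = 2957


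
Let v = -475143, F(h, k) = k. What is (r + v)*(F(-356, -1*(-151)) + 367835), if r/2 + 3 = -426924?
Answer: -489052290042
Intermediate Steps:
r = -853854 (r = -6 + 2*(-426924) = -6 - 853848 = -853854)
(r + v)*(F(-356, -1*(-151)) + 367835) = (-853854 - 475143)*(-1*(-151) + 367835) = -1328997*(151 + 367835) = -1328997*367986 = -489052290042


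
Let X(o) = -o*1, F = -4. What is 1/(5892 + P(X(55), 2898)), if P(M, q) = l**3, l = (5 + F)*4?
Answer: 1/5956 ≈ 0.00016790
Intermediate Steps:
l = 4 (l = (5 - 4)*4 = 1*4 = 4)
X(o) = -o
P(M, q) = 64 (P(M, q) = 4**3 = 64)
1/(5892 + P(X(55), 2898)) = 1/(5892 + 64) = 1/5956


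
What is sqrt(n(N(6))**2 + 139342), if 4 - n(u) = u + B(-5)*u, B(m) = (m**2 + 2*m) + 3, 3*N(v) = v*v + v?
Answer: sqrt(207986) ≈ 456.05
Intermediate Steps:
N(v) = v/3 + v**2/3 (N(v) = (v*v + v)/3 = (v**2 + v)/3 = (v + v**2)/3 = v/3 + v**2/3)
B(m) = 3 + m**2 + 2*m
n(u) = 4 - 19*u (n(u) = 4 - (u + (3 + (-5)**2 + 2*(-5))*u) = 4 - (u + (3 + 25 - 10)*u) = 4 - (u + 18*u) = 4 - 19*u)
sqrt(n(N(6))**2 + 139342) = sqrt((4 - 19*6*(1 + 6)/3)**2 + 139342) = sqrt((4 - 19*6*7/3)**2 + 139342) = sqrt((4 - 19*14)**2 + 139342) = sqrt((4 - 266)**2 + 139342) = sqrt((-262)**2 + 139342) = sqrt(68644 + 139342) = sqrt(207986)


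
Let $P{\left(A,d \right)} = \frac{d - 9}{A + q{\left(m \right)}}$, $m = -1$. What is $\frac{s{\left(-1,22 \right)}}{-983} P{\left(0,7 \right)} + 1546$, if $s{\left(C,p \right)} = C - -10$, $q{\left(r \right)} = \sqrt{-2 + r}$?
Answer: $1546 - \frac{6 i \sqrt{3}}{983} \approx 1546.0 - 0.010572 i$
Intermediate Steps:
$s{\left(C,p \right)} = 10 + C$ ($s{\left(C,p \right)} = C + 10 = 10 + C$)
$P{\left(A,d \right)} = \frac{-9 + d}{A + i \sqrt{3}}$ ($P{\left(A,d \right)} = \frac{d - 9}{A + \sqrt{-2 - 1}} = \frac{-9 + d}{A + \sqrt{-3}} = \frac{-9 + d}{A + i \sqrt{3}}$)
$\frac{s{\left(-1,22 \right)}}{-983} P{\left(0,7 \right)} + 1546 = \frac{10 - 1}{-983} \frac{-9 + 7}{0 + i \sqrt{3}} + 1546 = 9 \left(- \frac{1}{983}\right) \frac{1}{i \sqrt{3}} \left(-2\right) + 1546 = - \frac{9 - \frac{i \sqrt{3}}{3} \left(-2\right)}{983} + 1546 = - \frac{9 \frac{2 i \sqrt{3}}{3}}{983} + 1546 = - \frac{6 i \sqrt{3}}{983} + 1546 = 1546 - \frac{6 i \sqrt{3}}{983}$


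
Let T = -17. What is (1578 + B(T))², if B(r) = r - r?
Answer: 2490084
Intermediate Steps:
B(r) = 0
(1578 + B(T))² = (1578 + 0)² = 1578² = 2490084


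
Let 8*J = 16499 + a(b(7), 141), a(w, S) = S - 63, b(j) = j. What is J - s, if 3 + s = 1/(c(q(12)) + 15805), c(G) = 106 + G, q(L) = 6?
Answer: 264238109/127336 ≈ 2075.1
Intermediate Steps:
a(w, S) = -63 + S
J = 16577/8 (J = (16499 + (-63 + 141))/8 = (16499 + 78)/8 = (⅛)*16577 = 16577/8 ≈ 2072.1)
s = -47750/15917 (s = -3 + 1/((106 + 6) + 15805) = -3 + 1/(112 + 15805) = -3 + 1/15917 = -47750/15917 ≈ -2.9999)
J - s = 16577/8 - 1*(-47750/15917) = 16577/8 + 47750/15917 = 264238109/127336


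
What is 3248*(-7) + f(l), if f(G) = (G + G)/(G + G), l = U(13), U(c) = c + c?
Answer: -22735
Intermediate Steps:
U(c) = 2*c
l = 26 (l = 2*13 = 26)
f(G) = 1 (f(G) = (2*G)/((2*G)) = (2*G)*(1/(2*G)) = 1)
3248*(-7) + f(l) = 3248*(-7) + 1 = -22736 + 1 = -22735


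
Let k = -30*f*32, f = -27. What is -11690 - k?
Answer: -37610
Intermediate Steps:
k = 25920 (k = -30*(-27)*32 = 810*32 = 25920)
-11690 - k = -11690 - 1*25920 = -11690 - 25920 = -37610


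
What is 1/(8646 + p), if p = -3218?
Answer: 1/5428 ≈ 0.00018423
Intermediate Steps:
1/(8646 + p) = 1/(8646 - 3218) = 1/5428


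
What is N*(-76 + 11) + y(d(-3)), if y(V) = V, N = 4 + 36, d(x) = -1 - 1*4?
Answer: -2605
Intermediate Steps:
d(x) = -5 (d(x) = -1 - 4 = -5)
N = 40
N*(-76 + 11) + y(d(-3)) = 40*(-76 + 11) - 5 = 40*(-65) - 5 = -2600 - 5 = -2605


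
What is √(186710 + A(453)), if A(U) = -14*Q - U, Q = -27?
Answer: √186635 ≈ 432.01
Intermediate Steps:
A(U) = 378 - U (A(U) = -14*(-27) - U = 378 - U)
√(186710 + A(453)) = √(186710 + (378 - 1*453)) = √(186710 + (378 - 453)) = √(186710 - 75) = √186635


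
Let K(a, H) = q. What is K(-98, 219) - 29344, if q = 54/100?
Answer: -1467173/50 ≈ -29343.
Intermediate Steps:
q = 27/50 (q = 54*(1/100) = 27/50 ≈ 0.54000)
K(a, H) = 27/50
K(-98, 219) - 29344 = 27/50 - 29344 = -1467173/50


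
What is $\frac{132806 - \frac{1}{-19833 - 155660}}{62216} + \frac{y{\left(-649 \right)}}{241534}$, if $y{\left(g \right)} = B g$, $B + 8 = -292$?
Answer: $\frac{553938886171879}{188370166708328} \approx 2.9407$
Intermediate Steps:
$B = -300$ ($B = -8 - 292 = -300$)
$y{\left(g \right)} = - 300 g$
$\frac{132806 - \frac{1}{-19833 - 155660}}{62216} + \frac{y{\left(-649 \right)}}{241534} = \frac{132806 - \frac{1}{-19833 - 155660}}{62216} + \frac{\left(-300\right) \left(-649\right)}{241534} = \left(132806 - \frac{1}{-175493}\right) \frac{1}{62216} + 194700 \cdot \frac{1}{241534} = \left(132806 - - \frac{1}{175493}\right) \frac{1}{62216} + \frac{97350}{120767} = \left(132806 + \frac{1}{175493}\right) \frac{1}{62216} + \frac{97350}{120767} = \frac{23306523359}{175493} \cdot \frac{1}{62216} + \frac{97350}{120767} = \frac{3329503337}{1559781784} + \frac{97350}{120767} = \frac{553938886171879}{188370166708328}$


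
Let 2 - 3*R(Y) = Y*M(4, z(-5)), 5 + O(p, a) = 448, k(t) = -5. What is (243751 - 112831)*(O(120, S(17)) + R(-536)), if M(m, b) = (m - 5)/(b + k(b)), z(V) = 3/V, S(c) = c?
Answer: 435832680/7 ≈ 6.2262e+7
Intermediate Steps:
M(m, b) = (-5 + m)/(-5 + b) (M(m, b) = (m - 5)/(b - 5) = (-5 + m)/(-5 + b))
O(p, a) = 443 (O(p, a) = -5 + 448 = 443)
R(Y) = ⅔ - 5*Y/84 (R(Y) = ⅔ - Y*(-5 + 4)/(-5 + 3/(-5))/3 = ⅔ - Y*-1/(-5 + 3*(-⅕))/3 = ⅔ - Y*-1/(-5 - ⅗)/3 = ⅔ - Y*-1/(-28/5)/3 = ⅔ - Y*(-5/28*(-1))/3 = ⅔ - Y*5/(3*28) = ⅔ - 5*Y/84)
(243751 - 112831)*(O(120, S(17)) + R(-536)) = (243751 - 112831)*(443 + (⅔ - 5/84*(-536))) = 130920*(443 + (⅔ + 670/21)) = 130920*(443 + 228/7) = 130920*(3329/7) = 435832680/7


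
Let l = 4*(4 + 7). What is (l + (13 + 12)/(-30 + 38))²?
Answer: 142129/64 ≈ 2220.8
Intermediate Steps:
l = 44 (l = 4*11 = 44)
(l + (13 + 12)/(-30 + 38))² = (44 + (13 + 12)/(-30 + 38))² = (44 + 25/8)² = (377/8)² = 142129/64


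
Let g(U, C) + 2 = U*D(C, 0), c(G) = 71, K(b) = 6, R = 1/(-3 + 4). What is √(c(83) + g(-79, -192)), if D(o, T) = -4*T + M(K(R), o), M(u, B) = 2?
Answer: I*√89 ≈ 9.434*I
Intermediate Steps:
R = 1 (R = 1/1 = 1)
D(o, T) = 2 - 4*T (D(o, T) = -4*T + 2 = 2 - 4*T)
g(U, C) = -2 + 2*U (g(U, C) = -2 + U*(2 - 4*0) = -2 + U*(2 + 0) = -2 + U*2 = -2 + 2*U)
√(c(83) + g(-79, -192)) = √(71 + (-2 + 2*(-79))) = √(71 + (-2 - 158)) = √(71 - 160) = √(-89) = I*√89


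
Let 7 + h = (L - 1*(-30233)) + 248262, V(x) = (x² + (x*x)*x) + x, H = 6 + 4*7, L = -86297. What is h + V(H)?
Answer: 232685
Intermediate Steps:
H = 34 (H = 6 + 28 = 34)
V(x) = x + x² + x³ (V(x) = (x² + x²*x) + x = (x² + x³) + x = x + x² + x³)
h = 192191 (h = -7 + ((-86297 - 1*(-30233)) + 248262) = -7 + ((-86297 + 30233) + 248262) = -7 + (-56064 + 248262) = -7 + 192198 = 192191)
h + V(H) = 192191 + 34*(1 + 34 + 34²) = 192191 + 34*(1 + 34 + 1156) = 192191 + 34*1191 = 192191 + 40494 = 232685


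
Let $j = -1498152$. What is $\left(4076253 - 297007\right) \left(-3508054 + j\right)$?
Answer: $-18919684000676$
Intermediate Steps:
$\left(4076253 - 297007\right) \left(-3508054 + j\right) = \left(4076253 - 297007\right) \left(-3508054 - 1498152\right) = 3779246 \left(-5006206\right) = -18919684000676$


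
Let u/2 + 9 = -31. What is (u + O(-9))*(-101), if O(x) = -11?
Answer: 9191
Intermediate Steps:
u = -80 (u = -18 + 2*(-31) = -18 - 62 = -80)
(u + O(-9))*(-101) = (-80 - 11)*(-101) = -91*(-101) = 9191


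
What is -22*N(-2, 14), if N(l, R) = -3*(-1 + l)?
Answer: -198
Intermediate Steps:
N(l, R) = 3 - 3*l
-22*N(-2, 14) = -22*(3 - 3*(-2)) = -22*(3 + 6) = -22*9 = -198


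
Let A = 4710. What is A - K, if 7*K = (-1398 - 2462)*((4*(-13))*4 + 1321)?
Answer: 618450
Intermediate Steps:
K = -613740 (K = ((-1398 - 2462)*((4*(-13))*4 + 1321))/7 = (-3860*(-52*4 + 1321))/7 = (-3860*(-208 + 1321))/7 = (-3860*1113)/7 = (⅐)*(-4296180) = -613740)
A - K = 4710 - 1*(-613740) = 4710 + 613740 = 618450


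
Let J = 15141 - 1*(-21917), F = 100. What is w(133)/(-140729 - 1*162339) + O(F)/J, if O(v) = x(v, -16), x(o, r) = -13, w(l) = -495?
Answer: 7201913/5615546972 ≈ 0.0012825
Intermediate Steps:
J = 37058 (J = 15141 + 21917 = 37058)
O(v) = -13
w(133)/(-140729 - 1*162339) + O(F)/J = -495/(-140729 - 1*162339) - 13/37058 = -495/(-140729 - 162339) - 13*1/37058 = -495/(-303068) - 13/37058 = -495*(-1/303068) - 13/37058 = 495/303068 - 13/37058 = 7201913/5615546972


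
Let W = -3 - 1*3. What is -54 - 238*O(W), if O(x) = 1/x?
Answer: -43/3 ≈ -14.333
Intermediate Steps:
W = -6 (W = -3 - 3 = -6)
-54 - 238*O(W) = -54 - 238/(-6) = -54 - 238*(-⅙) = -54 + 119/3 = -43/3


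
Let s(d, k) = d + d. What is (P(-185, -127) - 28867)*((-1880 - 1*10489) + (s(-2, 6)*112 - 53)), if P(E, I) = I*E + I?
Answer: 70772130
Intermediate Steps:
P(E, I) = I + E*I (P(E, I) = E*I + I = I + E*I)
s(d, k) = 2*d
(P(-185, -127) - 28867)*((-1880 - 1*10489) + (s(-2, 6)*112 - 53)) = (-127*(1 - 185) - 28867)*((-1880 - 1*10489) + ((2*(-2))*112 - 53)) = (-127*(-184) - 28867)*((-1880 - 10489) + (-4*112 - 53)) = (23368 - 28867)*(-12369 + (-448 - 53)) = -5499*(-12369 - 501) = -5499*(-12870) = 70772130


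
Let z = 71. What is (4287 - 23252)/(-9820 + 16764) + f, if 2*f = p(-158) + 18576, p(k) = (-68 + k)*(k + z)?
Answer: 132743371/6944 ≈ 19116.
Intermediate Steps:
p(k) = (-68 + k)*(71 + k) (p(k) = (-68 + k)*(k + 71) = (-68 + k)*(71 + k))
f = 19119 (f = ((-4828 + (-158)**2 + 3*(-158)) + 18576)/2 = ((-4828 + 24964 - 474) + 18576)/2 = (19662 + 18576)/2 = (1/2)*38238 = 19119)
(4287 - 23252)/(-9820 + 16764) + f = (4287 - 23252)/(-9820 + 16764) + 19119 = -18965/6944 + 19119 = 132743371/6944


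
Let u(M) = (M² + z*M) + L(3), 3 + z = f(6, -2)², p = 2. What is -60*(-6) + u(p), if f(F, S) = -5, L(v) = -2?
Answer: 406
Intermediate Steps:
z = 22 (z = -3 + (-5)² = -3 + 25 = 22)
u(M) = -2 + M² + 22*M (u(M) = (M² + 22*M) - 2 = -2 + M² + 22*M)
-60*(-6) + u(p) = -60*(-6) + (-2 + 2² + 22*2) = 360 + (-2 + 4 + 44) = 360 + 46 = 406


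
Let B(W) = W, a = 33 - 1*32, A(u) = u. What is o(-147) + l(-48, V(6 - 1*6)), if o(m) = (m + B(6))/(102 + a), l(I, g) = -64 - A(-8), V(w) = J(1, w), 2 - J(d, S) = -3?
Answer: -5909/103 ≈ -57.369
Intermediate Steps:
J(d, S) = 5 (J(d, S) = 2 - 1*(-3) = 2 + 3 = 5)
V(w) = 5
a = 1 (a = 33 - 32 = 1)
l(I, g) = -56 (l(I, g) = -64 - 1*(-8) = -64 + 8 = -56)
o(m) = 6/103 + m/103 (o(m) = (m + 6)/(102 + 1) = (6 + m)/103 = (6 + m)*(1/103) = 6/103 + m/103)
o(-147) + l(-48, V(6 - 1*6)) = (6/103 + (1/103)*(-147)) - 56 = (6/103 - 147/103) - 56 = -141/103 - 56 = -5909/103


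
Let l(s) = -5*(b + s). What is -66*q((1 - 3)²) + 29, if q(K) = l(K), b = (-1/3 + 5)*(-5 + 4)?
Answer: -191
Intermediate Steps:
b = -14/3 (b = (-1*⅓ + 5)*(-1) = (-⅓ + 5)*(-1) = (14/3)*(-1) = -14/3 ≈ -4.6667)
l(s) = 70/3 - 5*s (l(s) = -5*(-14/3 + s) = 70/3 - 5*s)
q(K) = 70/3 - 5*K
-66*q((1 - 3)²) + 29 = -66*(70/3 - 5*(1 - 3)²) + 29 = -66*(70/3 - 5*(-2)²) + 29 = -66*(70/3 - 5*4) + 29 = -66*(70/3 - 20) + 29 = -66*10/3 + 29 = -220 + 29 = -191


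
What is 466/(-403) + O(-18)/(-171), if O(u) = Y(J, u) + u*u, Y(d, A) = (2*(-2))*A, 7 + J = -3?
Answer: -26586/7657 ≈ -3.4721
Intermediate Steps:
J = -10 (J = -7 - 3 = -10)
Y(d, A) = -4*A
O(u) = u² - 4*u (O(u) = -4*u + u*u = -4*u + u² = u² - 4*u)
466/(-403) + O(-18)/(-171) = 466/(-403) - 18*(-4 - 18)/(-171) = 466*(-1/403) - 18*(-22)*(-1/171) = -466/403 + 396*(-1/171) = -466/403 - 44/19 = -26586/7657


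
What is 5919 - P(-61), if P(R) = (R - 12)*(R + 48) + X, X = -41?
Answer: 5011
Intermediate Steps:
P(R) = -41 + (-12 + R)*(48 + R) (P(R) = (R - 12)*(R + 48) - 41 = (-12 + R)*(48 + R) - 41 = -41 + (-12 + R)*(48 + R))
5919 - P(-61) = 5919 - (-617 + (-61)² + 36*(-61)) = 5919 - (-617 + 3721 - 2196) = 5919 - 1*908 = 5919 - 908 = 5011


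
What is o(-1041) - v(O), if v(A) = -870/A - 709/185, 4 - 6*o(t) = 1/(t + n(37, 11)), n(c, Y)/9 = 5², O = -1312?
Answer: 142461499/37136160 ≈ 3.8362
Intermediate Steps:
n(c, Y) = 225 (n(c, Y) = 9*5² = 9*25 = 225)
o(t) = ⅔ - 1/(6*(225 + t)) (o(t) = ⅔ - 1/(6*(t + 225)) = ⅔ - 1/(6*(225 + t)))
v(A) = -709/185 - 870/A (v(A) = -870/A - 709*1/185 = -870/A - 709/185 = -709/185 - 870/A)
o(-1041) - v(O) = (899 + 4*(-1041))/(6*(225 - 1041)) - (-709/185 - 870/(-1312)) = (⅙)*(899 - 4164)/(-816) - (-709/185 - 870*(-1/1312)) = (⅙)*(-1/816)*(-3265) - (-709/185 + 435/656) = 3265/4896 - 1*(-384629/121360) = 3265/4896 + 384629/121360 = 142461499/37136160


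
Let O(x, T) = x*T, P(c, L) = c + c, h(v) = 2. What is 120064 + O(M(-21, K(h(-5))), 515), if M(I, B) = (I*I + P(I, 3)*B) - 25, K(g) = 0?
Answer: 334304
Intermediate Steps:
P(c, L) = 2*c
M(I, B) = -25 + I² + 2*B*I (M(I, B) = (I*I + (2*I)*B) - 25 = (I² + 2*B*I) - 25 = -25 + I² + 2*B*I)
O(x, T) = T*x
120064 + O(M(-21, K(h(-5))), 515) = 120064 + 515*(-25 + (-21)² + 2*0*(-21)) = 120064 + 515*(-25 + 441 + 0) = 120064 + 515*416 = 120064 + 214240 = 334304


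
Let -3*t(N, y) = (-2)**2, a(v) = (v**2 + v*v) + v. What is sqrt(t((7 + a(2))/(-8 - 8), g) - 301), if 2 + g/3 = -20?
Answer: I*sqrt(2721)/3 ≈ 17.388*I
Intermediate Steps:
g = -66 (g = -6 + 3*(-20) = -6 - 60 = -66)
a(v) = v + 2*v**2 (a(v) = (v**2 + v**2) + v = 2*v**2 + v = v + 2*v**2)
t(N, y) = -4/3 (t(N, y) = -1/3*(-2)**2 = -1/3*4 = -4/3)
sqrt(t((7 + a(2))/(-8 - 8), g) - 301) = sqrt(-4/3 - 301) = sqrt(-907/3) = I*sqrt(2721)/3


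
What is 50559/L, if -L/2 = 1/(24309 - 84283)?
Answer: 1516112733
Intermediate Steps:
L = 1/29987 (L = -2/(24309 - 84283) = -2/(-59974) = -2*(-1/59974) = 1/29987 ≈ 3.3348e-5)
50559/L = 50559/(1/29987) = 50559*29987 = 1516112733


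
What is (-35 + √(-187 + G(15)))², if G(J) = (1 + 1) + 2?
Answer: (35 - I*√183)² ≈ 1042.0 - 946.94*I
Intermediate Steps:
G(J) = 4 (G(J) = 2 + 2 = 4)
(-35 + √(-187 + G(15)))² = (-35 + √(-187 + 4))² = (-35 + √(-183))² = (-35 + I*√183)²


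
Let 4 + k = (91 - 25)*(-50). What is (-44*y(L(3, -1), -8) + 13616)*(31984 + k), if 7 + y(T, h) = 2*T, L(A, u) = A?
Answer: 391768800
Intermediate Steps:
k = -3304 (k = -4 + (91 - 25)*(-50) = -4 + 66*(-50) = -4 - 3300 = -3304)
y(T, h) = -7 + 2*T
(-44*y(L(3, -1), -8) + 13616)*(31984 + k) = (-44*(-7 + 2*3) + 13616)*(31984 - 3304) = (-44*(-7 + 6) + 13616)*28680 = (-44*(-1) + 13616)*28680 = (44 + 13616)*28680 = 13660*28680 = 391768800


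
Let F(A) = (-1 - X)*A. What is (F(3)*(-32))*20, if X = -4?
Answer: -5760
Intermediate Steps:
F(A) = 3*A (F(A) = (-1 - 1*(-4))*A = (-1 + 4)*A = 3*A)
(F(3)*(-32))*20 = ((3*3)*(-32))*20 = (9*(-32))*20 = -288*20 = -5760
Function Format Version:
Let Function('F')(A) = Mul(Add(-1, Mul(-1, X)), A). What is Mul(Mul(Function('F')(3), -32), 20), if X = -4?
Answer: -5760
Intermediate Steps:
Function('F')(A) = Mul(3, A) (Function('F')(A) = Mul(Add(-1, Mul(-1, -4)), A) = Mul(Add(-1, 4), A) = Mul(3, A))
Mul(Mul(Function('F')(3), -32), 20) = Mul(Mul(Mul(3, 3), -32), 20) = Mul(Mul(9, -32), 20) = Mul(-288, 20) = -5760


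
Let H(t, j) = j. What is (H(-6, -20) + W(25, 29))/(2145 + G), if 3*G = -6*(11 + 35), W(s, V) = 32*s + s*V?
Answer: 1505/2053 ≈ 0.73307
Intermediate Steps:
W(s, V) = 32*s + V*s
G = -92 (G = (-6*(11 + 35))/3 = (-6*46)/3 = (⅓)*(-276) = -92)
(H(-6, -20) + W(25, 29))/(2145 + G) = (-20 + 25*(32 + 29))/(2145 - 92) = (-20 + 25*61)/2053 = (-20 + 1525)*(1/2053) = 1505*(1/2053) = 1505/2053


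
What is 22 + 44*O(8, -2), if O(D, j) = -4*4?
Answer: -682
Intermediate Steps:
O(D, j) = -16
22 + 44*O(8, -2) = 22 + 44*(-16) = 22 - 704 = -682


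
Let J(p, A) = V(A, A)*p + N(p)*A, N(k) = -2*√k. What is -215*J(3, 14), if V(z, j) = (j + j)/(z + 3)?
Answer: -18060/17 + 6020*√3 ≈ 9364.6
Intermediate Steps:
V(z, j) = 2*j/(3 + z) (V(z, j) = (2*j)/(3 + z) = 2*j/(3 + z))
J(p, A) = -2*A*√p + 2*A*p/(3 + A) (J(p, A) = (2*A/(3 + A))*p + (-2*√p)*A = 2*A*p/(3 + A) - 2*A*√p = -2*A*√p + 2*A*p/(3 + A))
-215*J(3, 14) = -430*14*(3 - √3*(3 + 14))/(3 + 14) = -430*14*(3 - 1*√3*17)/17 = -430*14*(3 - 17*√3)/17 = -215*(84/17 - 28*√3) = -18060/17 + 6020*√3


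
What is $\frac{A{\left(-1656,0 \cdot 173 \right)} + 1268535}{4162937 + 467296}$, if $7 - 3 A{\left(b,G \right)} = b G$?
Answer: $\frac{3805612}{13890699} \approx 0.27397$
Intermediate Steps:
$A{\left(b,G \right)} = \frac{7}{3} - \frac{G b}{3}$ ($A{\left(b,G \right)} = \frac{7}{3} - \frac{b G}{3} = \frac{7}{3} - \frac{G b}{3}$)
$\frac{A{\left(-1656,0 \cdot 173 \right)} + 1268535}{4162937 + 467296} = \frac{\left(\frac{7}{3} - \frac{1}{3} \cdot 0 \cdot 173 \left(-1656\right)\right) + 1268535}{4162937 + 467296} = \frac{\left(\frac{7}{3} - 0 \left(-1656\right)\right) + 1268535}{4630233} = \left(\left(\frac{7}{3} + 0\right) + 1268535\right) \frac{1}{4630233} = \left(\frac{7}{3} + 1268535\right) \frac{1}{4630233} = \frac{3805612}{3} \cdot \frac{1}{4630233} = \frac{3805612}{13890699}$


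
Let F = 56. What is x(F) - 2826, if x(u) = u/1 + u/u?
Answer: -2769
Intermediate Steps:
x(u) = 1 + u (x(u) = u*1 + 1 = u + 1 = 1 + u)
x(F) - 2826 = (1 + 56) - 2826 = 57 - 2826 = -2769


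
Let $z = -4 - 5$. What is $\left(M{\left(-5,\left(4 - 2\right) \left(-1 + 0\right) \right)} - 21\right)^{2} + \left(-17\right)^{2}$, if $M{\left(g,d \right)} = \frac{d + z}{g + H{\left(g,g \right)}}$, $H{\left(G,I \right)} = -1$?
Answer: $\frac{23629}{36} \approx 656.36$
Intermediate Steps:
$z = -9$
$M{\left(g,d \right)} = \frac{-9 + d}{-1 + g}$ ($M{\left(g,d \right)} = \frac{d - 9}{g - 1} = \frac{-9 + d}{-1 + g}$)
$\left(M{\left(-5,\left(4 - 2\right) \left(-1 + 0\right) \right)} - 21\right)^{2} + \left(-17\right)^{2} = \left(\frac{-9 + \left(4 - 2\right) \left(-1 + 0\right)}{-1 - 5} - 21\right)^{2} + \left(-17\right)^{2} = \left(\frac{-9 + 2 \left(-1\right)}{-6} - 21\right)^{2} + 289 = \left(- \frac{-9 - 2}{6} - 21\right)^{2} + 289 = \left(\left(- \frac{1}{6}\right) \left(-11\right) - 21\right)^{2} + 289 = \left(\frac{11}{6} - 21\right)^{2} + 289 = \left(- \frac{115}{6}\right)^{2} + 289 = \frac{13225}{36} + 289 = \frac{23629}{36}$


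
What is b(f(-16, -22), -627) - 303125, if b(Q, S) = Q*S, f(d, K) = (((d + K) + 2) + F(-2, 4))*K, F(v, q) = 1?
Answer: -785915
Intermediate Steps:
f(d, K) = K*(3 + K + d) (f(d, K) = (((d + K) + 2) + 1)*K = (((K + d) + 2) + 1)*K = ((2 + K + d) + 1)*K = (3 + K + d)*K = K*(3 + K + d))
b(f(-16, -22), -627) - 303125 = -22*(3 - 22 - 16)*(-627) - 303125 = -22*(-35)*(-627) - 303125 = 770*(-627) - 303125 = -482790 - 303125 = -785915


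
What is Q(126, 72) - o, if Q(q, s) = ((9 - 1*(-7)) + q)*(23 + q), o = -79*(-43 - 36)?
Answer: 14917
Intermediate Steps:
o = 6241 (o = -79*(-79) = 6241)
Q(q, s) = (16 + q)*(23 + q) (Q(q, s) = ((9 + 7) + q)*(23 + q) = (16 + q)*(23 + q))
Q(126, 72) - o = (368 + 126² + 39*126) - 1*6241 = (368 + 15876 + 4914) - 6241 = 21158 - 6241 = 14917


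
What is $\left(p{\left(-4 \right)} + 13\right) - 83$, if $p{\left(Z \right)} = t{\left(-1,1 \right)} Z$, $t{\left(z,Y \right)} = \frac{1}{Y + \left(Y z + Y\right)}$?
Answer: $-74$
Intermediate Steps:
$t{\left(z,Y \right)} = \frac{1}{2 Y + Y z}$ ($t{\left(z,Y \right)} = \frac{1}{Y + \left(Y + Y z\right)} = \frac{1}{2 Y + Y z}$)
$p{\left(Z \right)} = Z$ ($p{\left(Z \right)} = \frac{1}{1 \left(2 - 1\right)} Z = 1 \cdot 1^{-1} Z = 1 \cdot 1 Z = 1 Z = Z$)
$\left(p{\left(-4 \right)} + 13\right) - 83 = \left(-4 + 13\right) - 83 = 9 - 83 = -74$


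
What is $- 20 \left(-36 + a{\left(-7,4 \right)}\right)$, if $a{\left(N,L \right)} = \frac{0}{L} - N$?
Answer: $580$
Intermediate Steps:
$a{\left(N,L \right)} = - N$ ($a{\left(N,L \right)} = 0 - N = - N$)
$- 20 \left(-36 + a{\left(-7,4 \right)}\right) = - 20 \left(-36 - -7\right) = - 20 \left(-36 + 7\right) = \left(-20\right) \left(-29\right) = 580$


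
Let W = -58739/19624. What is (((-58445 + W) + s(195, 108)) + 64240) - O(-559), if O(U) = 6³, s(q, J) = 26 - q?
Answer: 106107101/19624 ≈ 5407.0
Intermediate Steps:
W = -58739/19624 (W = -58739*1/19624 = -58739/19624 ≈ -2.9932)
O(U) = 216
(((-58445 + W) + s(195, 108)) + 64240) - O(-559) = (((-58445 - 58739/19624) + (26 - 1*195)) + 64240) - 1*216 = ((-1146983419/19624 + (26 - 195)) + 64240) - 216 = ((-1146983419/19624 - 169) + 64240) - 216 = (-1150299875/19624 + 64240) - 216 = 110345885/19624 - 216 = 106107101/19624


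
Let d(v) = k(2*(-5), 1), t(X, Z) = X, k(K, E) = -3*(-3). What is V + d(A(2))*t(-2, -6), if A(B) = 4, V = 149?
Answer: 131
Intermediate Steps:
k(K, E) = 9
d(v) = 9
V + d(A(2))*t(-2, -6) = 149 + 9*(-2) = 149 - 18 = 131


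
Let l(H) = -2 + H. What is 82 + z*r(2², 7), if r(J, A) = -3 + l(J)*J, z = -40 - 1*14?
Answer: -188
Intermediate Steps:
z = -54 (z = -40 - 14 = -54)
r(J, A) = -3 + J*(-2 + J) (r(J, A) = -3 + (-2 + J)*J = -3 + J*(-2 + J))
82 + z*r(2², 7) = 82 - 54*(-3 + 2²*(-2 + 2²)) = 82 - 54*(-3 + 4*(-2 + 4)) = 82 - 54*(-3 + 4*2) = 82 - 54*(-3 + 8) = 82 - 54*5 = 82 - 270 = -188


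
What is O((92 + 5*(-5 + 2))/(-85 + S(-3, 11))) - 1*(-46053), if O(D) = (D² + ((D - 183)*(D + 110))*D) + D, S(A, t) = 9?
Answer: 29135674715/438976 ≈ 66372.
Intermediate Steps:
O(D) = D + D² + D*(-183 + D)*(110 + D) (O(D) = (D² + ((-183 + D)*(110 + D))*D) + D = (D² + D*(-183 + D)*(110 + D)) + D = D + D² + D*(-183 + D)*(110 + D))
O((92 + 5*(-5 + 2))/(-85 + S(-3, 11))) - 1*(-46053) = ((92 + 5*(-5 + 2))/(-85 + 9))*(-20129 + ((92 + 5*(-5 + 2))/(-85 + 9))² - 72*(92 + 5*(-5 + 2))/(-85 + 9)) - 1*(-46053) = ((92 + 5*(-3))/(-76))*(-20129 + ((92 + 5*(-3))/(-76))² - 72*(92 + 5*(-3))/(-76)) + 46053 = ((92 - 15)*(-1/76))*(-20129 + ((92 - 15)*(-1/76))² - 72*(92 - 15)*(-1)/76) + 46053 = (77*(-1/76))*(-20129 + (77*(-1/76))² - 5544*(-1)/76) + 46053 = -77*(-20129 + (-77/76)² - 72*(-77/76))/76 + 46053 = -77*(-20129 + 5929/5776 + 1386/19)/76 + 46053 = -77/76*(-115837831/5776) + 46053 = 8919512987/438976 + 46053 = 29135674715/438976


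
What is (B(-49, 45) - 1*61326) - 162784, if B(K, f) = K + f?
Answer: -224114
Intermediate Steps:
(B(-49, 45) - 1*61326) - 162784 = ((-49 + 45) - 1*61326) - 162784 = (-4 - 61326) - 162784 = -61330 - 162784 = -224114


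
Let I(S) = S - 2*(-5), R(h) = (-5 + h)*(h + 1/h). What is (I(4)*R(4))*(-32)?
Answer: 1904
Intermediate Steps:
I(S) = 10 + S (I(S) = S + 10 = 10 + S)
(I(4)*R(4))*(-32) = ((10 + 4)*(1 + 4² - 5*4 - 5/4))*(-32) = (14*(1 + 16 - 20 - 5*¼))*(-32) = (14*(1 + 16 - 20 - 5/4))*(-32) = (14*(-17/4))*(-32) = -119/2*(-32) = 1904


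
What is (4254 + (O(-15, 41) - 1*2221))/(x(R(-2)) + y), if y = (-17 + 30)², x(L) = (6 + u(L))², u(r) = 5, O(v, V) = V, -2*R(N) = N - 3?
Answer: 1037/145 ≈ 7.1517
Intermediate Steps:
R(N) = 3/2 - N/2 (R(N) = -(N - 3)/2 = -(-3 + N)/2 = 3/2 - N/2)
x(L) = 121 (x(L) = (6 + 5)² = 11² = 121)
y = 169 (y = 13² = 169)
(4254 + (O(-15, 41) - 1*2221))/(x(R(-2)) + y) = (4254 + (41 - 1*2221))/(121 + 169) = (4254 + (41 - 2221))/290 = (4254 - 2180)*(1/290) = 2074*(1/290) = 1037/145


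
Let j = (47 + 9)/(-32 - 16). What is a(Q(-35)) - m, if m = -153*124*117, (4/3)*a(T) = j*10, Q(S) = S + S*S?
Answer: 8878861/4 ≈ 2.2197e+6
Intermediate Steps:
Q(S) = S + S²
j = -7/6 (j = 56/(-48) = 56*(-1/48) = -7/6 ≈ -1.1667)
a(T) = -35/4 (a(T) = 3*(-7/6*10)/4 = (¾)*(-35/3) = -35/4)
m = -2219724 (m = -18972*117 = -2219724)
a(Q(-35)) - m = -35/4 - 1*(-2219724) = -35/4 + 2219724 = 8878861/4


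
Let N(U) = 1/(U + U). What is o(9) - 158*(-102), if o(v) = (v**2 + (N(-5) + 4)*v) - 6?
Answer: 162261/10 ≈ 16226.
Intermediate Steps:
N(U) = 1/(2*U)
o(v) = -6 + v**2 + 39*v/10 (o(v) = (v**2 + ((1/2)/(-5) + 4)*v) - 6 = (v**2 + ((1/2)*(-1/5) + 4)*v) - 6 = (v**2 + (-1/10 + 4)*v) - 6 = (v**2 + 39*v/10) - 6 = -6 + v**2 + 39*v/10)
o(9) - 158*(-102) = (-6 + 9**2 + (39/10)*9) - 158*(-102) = (-6 + 81 + 351/10) + 16116 = 1101/10 + 16116 = 162261/10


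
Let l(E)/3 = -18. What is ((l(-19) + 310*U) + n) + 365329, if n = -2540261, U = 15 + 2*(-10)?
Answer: -2176536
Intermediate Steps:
U = -5 (U = 15 - 20 = -5)
l(E) = -54 (l(E) = 3*(-18) = -54)
((l(-19) + 310*U) + n) + 365329 = ((-54 + 310*(-5)) - 2540261) + 365329 = ((-54 - 1550) - 2540261) + 365329 = (-1604 - 2540261) + 365329 = -2541865 + 365329 = -2176536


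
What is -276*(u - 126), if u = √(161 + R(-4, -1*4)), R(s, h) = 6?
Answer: 34776 - 276*√167 ≈ 31209.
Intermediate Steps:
u = √167 (u = √(161 + 6) = √167 ≈ 12.923)
-276*(u - 126) = -276*(√167 - 126) = -276*(-126 + √167) = 34776 - 276*√167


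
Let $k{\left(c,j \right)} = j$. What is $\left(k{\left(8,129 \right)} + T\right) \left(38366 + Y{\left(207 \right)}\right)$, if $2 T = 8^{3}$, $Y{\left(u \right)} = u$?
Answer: $14850605$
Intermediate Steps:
$T = 256$ ($T = \frac{8^{3}}{2} = \frac{1}{2} \cdot 512 = 256$)
$\left(k{\left(8,129 \right)} + T\right) \left(38366 + Y{\left(207 \right)}\right) = \left(129 + 256\right) \left(38366 + 207\right) = 385 \cdot 38573 = 14850605$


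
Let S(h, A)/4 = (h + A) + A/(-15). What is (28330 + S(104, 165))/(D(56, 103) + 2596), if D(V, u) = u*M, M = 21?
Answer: 29362/4759 ≈ 6.1698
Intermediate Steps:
S(h, A) = 4*h + 56*A/15 (S(h, A) = 4*((h + A) + A/(-15)) = 4*((A + h) + A*(-1/15)) = 4*((A + h) - A/15) = 4*(h + 14*A/15) = 4*h + 56*A/15)
D(V, u) = 21*u (D(V, u) = u*21 = 21*u)
(28330 + S(104, 165))/(D(56, 103) + 2596) = (28330 + (4*104 + (56/15)*165))/(21*103 + 2596) = (28330 + (416 + 616))/(2163 + 2596) = (28330 + 1032)/4759 = 29362*(1/4759) = 29362/4759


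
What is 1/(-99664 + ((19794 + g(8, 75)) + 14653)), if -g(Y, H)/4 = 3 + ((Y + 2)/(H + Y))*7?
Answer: -83/5414287 ≈ -1.5330e-5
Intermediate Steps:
g(Y, H) = -12 - 28*(2 + Y)/(H + Y) (g(Y, H) = -4*(3 + ((Y + 2)/(H + Y))*7) = -4*(3 + ((2 + Y)/(H + Y))*7) = -4*(3 + 7*(2 + Y)/(H + Y)) = -12 - 28*(2 + Y)/(H + Y))
1/(-99664 + ((19794 + g(8, 75)) + 14653)) = 1/(-99664 + ((19794 + 4*(-14 - 10*8 - 3*75)/(75 + 8)) + 14653)) = 1/(-99664 + ((19794 + 4*(-14 - 80 - 225)/83) + 14653)) = 1/(-99664 + ((19794 + 4*(1/83)*(-319)) + 14653)) = 1/(-99664 + ((19794 - 1276/83) + 14653)) = 1/(-99664 + (1641626/83 + 14653)) = 1/(-99664 + 2857825/83) = 1/(-5414287/83) = -83/5414287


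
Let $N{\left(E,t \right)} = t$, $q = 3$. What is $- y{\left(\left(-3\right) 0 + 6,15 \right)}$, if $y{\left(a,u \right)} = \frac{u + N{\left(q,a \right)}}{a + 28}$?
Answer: $- \frac{21}{34} \approx -0.61765$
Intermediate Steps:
$y{\left(a,u \right)} = \frac{a + u}{28 + a}$ ($y{\left(a,u \right)} = \frac{u + a}{a + 28} = \frac{a + u}{28 + a}$)
$- y{\left(\left(-3\right) 0 + 6,15 \right)} = - \frac{\left(\left(-3\right) 0 + 6\right) + 15}{28 + \left(\left(-3\right) 0 + 6\right)} = - \frac{\left(0 + 6\right) + 15}{28 + \left(0 + 6\right)} = - \frac{6 + 15}{28 + 6} = - \frac{21}{34}$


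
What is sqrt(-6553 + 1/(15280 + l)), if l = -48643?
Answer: 2*I*sqrt(202613258045)/11121 ≈ 80.951*I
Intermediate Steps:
sqrt(-6553 + 1/(15280 + l)) = sqrt(-6553 + 1/(15280 - 48643)) = sqrt(-6553 + 1/(-33363)) = sqrt(-6553 - 1/33363) = sqrt(-218627740/33363) = 2*I*sqrt(202613258045)/11121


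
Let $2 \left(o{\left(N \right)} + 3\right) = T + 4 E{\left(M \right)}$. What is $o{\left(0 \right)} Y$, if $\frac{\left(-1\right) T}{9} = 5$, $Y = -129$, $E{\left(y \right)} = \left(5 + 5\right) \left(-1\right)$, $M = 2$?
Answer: $\frac{11739}{2} \approx 5869.5$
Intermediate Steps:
$E{\left(y \right)} = -10$ ($E{\left(y \right)} = 10 \left(-1\right) = -10$)
$T = -45$ ($T = \left(-9\right) 5 = -45$)
$o{\left(N \right)} = - \frac{91}{2}$ ($o{\left(N \right)} = -3 + \frac{-45 + 4 \left(-10\right)}{2} = -3 + \frac{-45 - 40}{2} = -3 + \frac{1}{2} \left(-85\right) = -3 - \frac{85}{2} = - \frac{91}{2}$)
$o{\left(0 \right)} Y = \left(- \frac{91}{2}\right) \left(-129\right) = \frac{11739}{2}$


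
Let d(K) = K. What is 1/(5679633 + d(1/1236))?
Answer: 1236/7020026389 ≈ 1.7607e-7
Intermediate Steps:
1/(5679633 + d(1/1236)) = 1/(5679633 + 1/1236) = 1/(7020026389/1236) = 1236/7020026389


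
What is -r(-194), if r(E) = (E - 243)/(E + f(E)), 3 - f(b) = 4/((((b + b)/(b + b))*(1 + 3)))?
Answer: -437/192 ≈ -2.2760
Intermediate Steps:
f(b) = 2 (f(b) = 3 - 4/(((b + b)/(b + b))*(1 + 3)) = 3 - 4/(((2*b)/((2*b)))*4) = 3 - 4/(((2*b)*(1/(2*b)))*4) = 3 - 4/(1*4) = 3 - 4/4 = 3 - 1*1 = 3 - 1 = 2)
r(E) = (-243 + E)/(2 + E) (r(E) = (E - 243)/(E + 2) = (-243 + E)/(2 + E))
-r(-194) = -(-243 - 194)/(2 - 194) = -(-437)/(-192) = -(-1)*(-437)/192 = -1*437/192 = -437/192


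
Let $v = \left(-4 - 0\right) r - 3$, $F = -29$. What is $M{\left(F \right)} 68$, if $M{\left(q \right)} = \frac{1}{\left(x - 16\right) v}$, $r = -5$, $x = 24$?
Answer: $\frac{1}{2} \approx 0.5$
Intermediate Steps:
$v = 17$ ($v = \left(-4 - 0\right) \left(-5\right) - 3 = \left(-4 + 0\right) \left(-5\right) - 3 = \left(-4\right) \left(-5\right) - 3 = 20 - 3 = 17$)
$M{\left(q \right)} = \frac{1}{136}$ ($M{\left(q \right)} = \frac{1}{\left(24 - 16\right) 17} = \frac{1}{8} \cdot \frac{1}{17} = \frac{1}{136}$)
$M{\left(F \right)} 68 = \frac{1}{136} \cdot 68 = \frac{1}{2}$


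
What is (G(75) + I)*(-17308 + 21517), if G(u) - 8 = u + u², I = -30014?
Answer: -102303954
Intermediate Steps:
G(u) = 8 + u + u² (G(u) = 8 + (u + u²) = 8 + u + u²)
(G(75) + I)*(-17308 + 21517) = ((8 + 75 + 75²) - 30014)*(-17308 + 21517) = ((8 + 75 + 5625) - 30014)*4209 = (5708 - 30014)*4209 = -24306*4209 = -102303954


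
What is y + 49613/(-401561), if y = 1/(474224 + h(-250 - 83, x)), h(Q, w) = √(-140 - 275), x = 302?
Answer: (-49613*√415 + 23527273751*I)/(401561*(√415 - 474224*I)) ≈ -0.12355 - 9.0584e-11*I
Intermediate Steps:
h(Q, w) = I*√415 (h(Q, w) = √(-415) = I*√415)
y = 1/(474224 + I*√415) ≈ 2.1087e-6 - 9.0e-11*I
y + 49613/(-401561) = (474224/224888402591 - I*√415/224888402591) + 49613/(-401561) = (474224/224888402591 - I*√415/224888402591) + 49613*(-1/401561) = (474224/224888402591 - I*√415/224888402591) - 49613/401561 = -11157197887883619/90306411832844551 - I*√415/224888402591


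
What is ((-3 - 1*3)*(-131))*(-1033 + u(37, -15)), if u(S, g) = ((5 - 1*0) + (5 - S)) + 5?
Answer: -829230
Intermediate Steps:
u(S, g) = 15 - S (u(S, g) = ((5 + 0) + (5 - S)) + 5 = (5 + (5 - S)) + 5 = (10 - S) + 5 = 15 - S)
((-3 - 1*3)*(-131))*(-1033 + u(37, -15)) = ((-3 - 1*3)*(-131))*(-1033 + (15 - 1*37)) = ((-3 - 3)*(-131))*(-1033 + (15 - 37)) = (-6*(-131))*(-1033 - 22) = 786*(-1055) = -829230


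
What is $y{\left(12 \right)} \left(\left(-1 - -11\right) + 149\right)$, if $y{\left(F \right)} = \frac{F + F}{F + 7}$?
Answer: $\frac{3816}{19} \approx 200.84$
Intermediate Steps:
$y{\left(F \right)} = \frac{2 F}{7 + F}$
$y{\left(12 \right)} \left(\left(-1 - -11\right) + 149\right) = 2 \cdot 12 \frac{1}{7 + 12} \left(\left(-1 - -11\right) + 149\right) = 2 \cdot 12 \cdot \frac{1}{19} \left(\left(-1 + 11\right) + 149\right) = 2 \cdot 12 \cdot \frac{1}{19} \left(10 + 149\right) = \frac{24}{19} \cdot 159 = \frac{3816}{19}$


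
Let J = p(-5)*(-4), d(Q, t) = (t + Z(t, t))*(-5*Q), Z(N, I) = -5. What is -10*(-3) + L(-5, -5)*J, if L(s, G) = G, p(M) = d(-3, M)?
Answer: -2970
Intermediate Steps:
d(Q, t) = -5*Q*(-5 + t) (d(Q, t) = (t - 5)*(-5*Q) = (-5 + t)*(-5*Q) = -5*Q*(-5 + t))
p(M) = -75 + 15*M (p(M) = 5*(-3)*(5 - M) = -75 + 15*M)
J = 600 (J = (-75 + 15*(-5))*(-4) = (-75 - 75)*(-4) = -150*(-4) = 600)
-10*(-3) + L(-5, -5)*J = -10*(-3) - 5*600 = 30 - 3000 = -2970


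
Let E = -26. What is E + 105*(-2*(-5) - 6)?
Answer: 394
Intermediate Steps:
E + 105*(-2*(-5) - 6) = -26 + 105*(-2*(-5) - 6) = -26 + 105*(10 - 6) = -26 + 105*4 = -26 + 420 = 394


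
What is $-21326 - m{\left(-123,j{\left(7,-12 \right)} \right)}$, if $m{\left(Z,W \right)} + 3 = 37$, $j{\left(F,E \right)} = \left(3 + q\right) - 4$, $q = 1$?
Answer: $-21360$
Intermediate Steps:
$j{\left(F,E \right)} = 0$ ($j{\left(F,E \right)} = \left(3 + 1\right) - 4 = 4 - 4 = 0$)
$m{\left(Z,W \right)} = 34$ ($m{\left(Z,W \right)} = -3 + 37 = 34$)
$-21326 - m{\left(-123,j{\left(7,-12 \right)} \right)} = -21326 - 34 = -21360$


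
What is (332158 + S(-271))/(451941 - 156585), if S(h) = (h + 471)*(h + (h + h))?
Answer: 84779/147678 ≈ 0.57408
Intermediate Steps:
S(h) = 3*h*(471 + h) (S(h) = (471 + h)*(h + 2*h) = (471 + h)*(3*h) = 3*h*(471 + h))
(332158 + S(-271))/(451941 - 156585) = (332158 + 3*(-271)*(471 - 271))/(451941 - 156585) = (332158 + 3*(-271)*200)/295356 = (332158 - 162600)*(1/295356) = 169558*(1/295356) = 84779/147678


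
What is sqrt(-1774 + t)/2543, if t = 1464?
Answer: I*sqrt(310)/2543 ≈ 0.0069236*I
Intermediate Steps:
sqrt(-1774 + t)/2543 = sqrt(-1774 + 1464)/2543 = sqrt(-310)*(1/2543) = (I*sqrt(310))*(1/2543) = I*sqrt(310)/2543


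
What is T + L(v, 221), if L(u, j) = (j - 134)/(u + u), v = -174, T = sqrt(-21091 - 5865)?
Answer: -1/4 + 2*I*sqrt(6739) ≈ -0.25 + 164.18*I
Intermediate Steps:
T = 2*I*sqrt(6739) (T = sqrt(-26956) = 2*I*sqrt(6739) ≈ 164.18*I)
L(u, j) = (-134 + j)/(2*u) (L(u, j) = (-134 + j)/((2*u)) = (-134 + j)*(1/(2*u)) = (-134 + j)/(2*u))
T + L(v, 221) = 2*I*sqrt(6739) + (1/2)*(-134 + 221)/(-174) = 2*I*sqrt(6739) + (1/2)*(-1/174)*87 = 2*I*sqrt(6739) - 1/4 = -1/4 + 2*I*sqrt(6739)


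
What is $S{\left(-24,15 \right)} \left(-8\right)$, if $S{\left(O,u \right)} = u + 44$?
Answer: $-472$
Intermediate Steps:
$S{\left(O,u \right)} = 44 + u$
$S{\left(-24,15 \right)} \left(-8\right) = \left(44 + 15\right) \left(-8\right) = 59 \left(-8\right) = -472$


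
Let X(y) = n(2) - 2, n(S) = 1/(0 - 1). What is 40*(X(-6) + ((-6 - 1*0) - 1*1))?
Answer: -400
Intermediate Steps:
n(S) = -1 (n(S) = 1/(-1) = -1)
X(y) = -3 (X(y) = -1 - 2 = -3)
40*(X(-6) + ((-6 - 1*0) - 1*1)) = 40*(-3 + ((-6 - 1*0) - 1*1)) = 40*(-3 + ((-6 + 0) - 1)) = 40*(-3 + (-6 - 1)) = 40*(-3 - 7) = 40*(-10) = -400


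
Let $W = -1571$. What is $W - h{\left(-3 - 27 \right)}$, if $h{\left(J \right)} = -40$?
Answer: $-1531$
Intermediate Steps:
$W - h{\left(-3 - 27 \right)} = -1571 - -40 = -1571 + 40 = -1531$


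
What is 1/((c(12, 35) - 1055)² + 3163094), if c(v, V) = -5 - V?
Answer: 1/4362119 ≈ 2.2925e-7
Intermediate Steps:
1/((c(12, 35) - 1055)² + 3163094) = 1/(((-5 - 1*35) - 1055)² + 3163094) = 1/(((-5 - 35) - 1055)² + 3163094) = 1/((-40 - 1055)² + 3163094) = 1/((-1095)² + 3163094) = 1/(1199025 + 3163094) = 1/4362119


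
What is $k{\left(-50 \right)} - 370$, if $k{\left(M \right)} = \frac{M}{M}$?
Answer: $-369$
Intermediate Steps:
$k{\left(M \right)} = 1$
$k{\left(-50 \right)} - 370 = 1 - 370 = -369$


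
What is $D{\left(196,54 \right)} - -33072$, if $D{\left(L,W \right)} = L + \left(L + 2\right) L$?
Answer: $72076$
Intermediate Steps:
$D{\left(L,W \right)} = L + L \left(2 + L\right)$ ($D{\left(L,W \right)} = L + \left(2 + L\right) L = L + L \left(2 + L\right)$)
$D{\left(196,54 \right)} - -33072 = 196 \left(3 + 196\right) - -33072 = 196 \cdot 199 + 33072 = 39004 + 33072 = 72076$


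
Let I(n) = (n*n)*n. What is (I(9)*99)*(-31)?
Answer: -2237301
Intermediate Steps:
I(n) = n³ (I(n) = n²*n = n³)
(I(9)*99)*(-31) = (9³*99)*(-31) = (729*99)*(-31) = 72171*(-31) = -2237301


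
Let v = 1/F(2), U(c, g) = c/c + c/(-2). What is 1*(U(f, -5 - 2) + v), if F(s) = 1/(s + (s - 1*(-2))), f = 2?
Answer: 6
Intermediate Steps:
U(c, g) = 1 - c/2 (U(c, g) = 1 + c*(-½) = 1 - c/2)
F(s) = 1/(2 + 2*s) (F(s) = 1/(s + (s + 2)) = 1/(s + (2 + s)) = 1/(2 + 2*s))
v = 6 (v = 1/(1/(2*(1 + 2))) = 1/((½)/3) = 1/((½)*(⅓)) = 1/(⅙) = 6)
1*(U(f, -5 - 2) + v) = 1*((1 - ½*2) + 6) = 1*((1 - 1) + 6) = 1*(0 + 6) = 1*6 = 6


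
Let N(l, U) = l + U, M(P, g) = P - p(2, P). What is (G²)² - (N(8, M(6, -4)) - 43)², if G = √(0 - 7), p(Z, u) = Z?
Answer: -912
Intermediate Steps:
M(P, g) = -2 + P (M(P, g) = P - 1*2 = P - 2 = -2 + P)
G = I*√7 (G = √(-7) = I*√7 ≈ 2.6458*I)
N(l, U) = U + l
(G²)² - (N(8, M(6, -4)) - 43)² = ((I*√7)²)² - (((-2 + 6) + 8) - 43)² = (-7)² - ((4 + 8) - 43)² = 49 - (12 - 43)² = 49 - 1*(-31)² = 49 - 1*961 = 49 - 961 = -912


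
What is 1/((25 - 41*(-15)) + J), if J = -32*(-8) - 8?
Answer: 1/888 ≈ 0.0011261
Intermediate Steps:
J = 248 (J = 256 - 8 = 248)
1/((25 - 41*(-15)) + J) = 1/((25 - 41*(-15)) + 248) = 1/((25 + 615) + 248) = 1/(640 + 248) = 1/888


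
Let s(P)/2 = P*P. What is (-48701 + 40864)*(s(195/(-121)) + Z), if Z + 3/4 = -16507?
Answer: 7574113093627/58564 ≈ 1.2933e+8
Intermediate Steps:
Z = -66031/4 (Z = -¾ - 16507 = -66031/4 ≈ -16508.)
s(P) = 2*P² (s(P) = 2*(P*P) = 2*P²)
(-48701 + 40864)*(s(195/(-121)) + Z) = (-48701 + 40864)*(2*(195/(-121))² - 66031/4) = -7837*(2*(195*(-1/121))² - 66031/4) = -7837*(2*(-195/121)² - 66031/4) = -7837*(2*(38025/14641) - 66031/4) = -7837*(76050/14641 - 66031/4) = -7837*(-966455671/58564) = 7574113093627/58564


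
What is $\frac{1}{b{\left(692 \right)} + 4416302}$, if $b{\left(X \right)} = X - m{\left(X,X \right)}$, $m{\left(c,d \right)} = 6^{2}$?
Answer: $\frac{1}{4416958} \approx 2.264 \cdot 10^{-7}$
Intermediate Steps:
$m{\left(c,d \right)} = 36$
$b{\left(X \right)} = -36 + X$ ($b{\left(X \right)} = X - 36 = -36 + X$)
$\frac{1}{b{\left(692 \right)} + 4416302} = \frac{1}{\left(-36 + 692\right) + 4416302} = \frac{1}{656 + 4416302} = \frac{1}{4416958}$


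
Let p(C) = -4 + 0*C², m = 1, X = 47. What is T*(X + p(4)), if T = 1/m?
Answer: 43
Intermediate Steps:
p(C) = -4 (p(C) = -4 + 0 = -4)
T = 1 (T = 1/1 = 1)
T*(X + p(4)) = 1*(47 - 4) = 1*43 = 43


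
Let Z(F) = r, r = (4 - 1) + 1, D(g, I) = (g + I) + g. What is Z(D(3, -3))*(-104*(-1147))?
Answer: 477152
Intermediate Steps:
D(g, I) = I + 2*g (D(g, I) = (I + g) + g = I + 2*g)
r = 4 (r = 3 + 1 = 4)
Z(F) = 4
Z(D(3, -3))*(-104*(-1147)) = 4*(-104*(-1147)) = 4*119288 = 477152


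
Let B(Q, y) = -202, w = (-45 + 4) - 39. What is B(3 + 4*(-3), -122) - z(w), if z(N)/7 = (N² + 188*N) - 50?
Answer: 60628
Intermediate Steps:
w = -80 (w = -41 - 39 = -80)
z(N) = -350 + 7*N² + 1316*N (z(N) = 7*((N² + 188*N) - 50) = 7*(-50 + N² + 188*N) = -350 + 7*N² + 1316*N)
B(3 + 4*(-3), -122) - z(w) = -202 - (-350 + 7*(-80)² + 1316*(-80)) = -202 - (-350 + 7*6400 - 105280) = -202 - (-350 + 44800 - 105280) = -202 - 1*(-60830) = -202 + 60830 = 60628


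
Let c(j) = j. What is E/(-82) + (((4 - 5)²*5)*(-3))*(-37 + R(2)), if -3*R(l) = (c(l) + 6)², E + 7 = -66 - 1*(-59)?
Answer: 35882/41 ≈ 875.17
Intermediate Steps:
E = -14 (E = -7 + (-66 - 1*(-59)) = -7 + (-66 + 59) = -7 - 7 = -14)
R(l) = -(6 + l)²/3 (R(l) = -(l + 6)²/3 = -(6 + l)²/3)
E/(-82) + (((4 - 5)²*5)*(-3))*(-37 + R(2)) = -14/(-82) + (((4 - 5)²*5)*(-3))*(-37 - (6 + 2)²/3) = -14*(-1/82) + (((-1)²*5)*(-3))*(-37 - ⅓*8²) = 7/41 + ((1*5)*(-3))*(-37 - ⅓*64) = 7/41 + (5*(-3))*(-37 - 64/3) = 7/41 - 15*(-175/3) = 7/41 + 875 = 35882/41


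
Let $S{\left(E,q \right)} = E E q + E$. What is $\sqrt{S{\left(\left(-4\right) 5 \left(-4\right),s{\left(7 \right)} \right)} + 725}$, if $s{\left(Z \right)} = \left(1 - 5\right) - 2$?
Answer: $i \sqrt{37595} \approx 193.89 i$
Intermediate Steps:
$s{\left(Z \right)} = -6$ ($s{\left(Z \right)} = -4 - 2 = -6$)
$S{\left(E,q \right)} = E + q E^{2}$ ($S{\left(E,q \right)} = E^{2} q + E = q E^{2} + E = E + q E^{2}$)
$\sqrt{S{\left(\left(-4\right) 5 \left(-4\right),s{\left(7 \right)} \right)} + 725} = \sqrt{\left(-4\right) 5 \left(-4\right) \left(1 + \left(-4\right) 5 \left(-4\right) \left(-6\right)\right) + 725} = \sqrt{\left(-20\right) \left(-4\right) \left(1 + \left(-20\right) \left(-4\right) \left(-6\right)\right) + 725} = \sqrt{80 \left(1 + 80 \left(-6\right)\right) + 725} = \sqrt{80 \left(1 - 480\right) + 725} = \sqrt{80 \left(-479\right) + 725} = \sqrt{-38320 + 725} = \sqrt{-37595} = i \sqrt{37595}$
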